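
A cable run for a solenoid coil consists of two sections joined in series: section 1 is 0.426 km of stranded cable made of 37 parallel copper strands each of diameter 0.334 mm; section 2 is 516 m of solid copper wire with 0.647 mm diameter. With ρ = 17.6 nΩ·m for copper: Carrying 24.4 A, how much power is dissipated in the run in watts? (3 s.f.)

17800 W

ρ = 17.6 nΩ·m = 1.76×10^-8 Ω·m
Section 1: A_strand = π(1.6700e-04)² = 8.762e-08 m²; R₁ = ρL/(N·A_s) = (1.76×10^-8)(426)/(37×8.762e-08) = 2.313 Ω
Section 2: A = π(d/2)² = π(3.2350e-04 m)² = 3.288e-07 m²
R₂ = (1.76×10^-8)(516)/(3.288e-07) = 27.62 Ω
R = R₁ + R₂ = 29.94 Ω
P = I²R = (24.4)² × 29.94 = 17800 W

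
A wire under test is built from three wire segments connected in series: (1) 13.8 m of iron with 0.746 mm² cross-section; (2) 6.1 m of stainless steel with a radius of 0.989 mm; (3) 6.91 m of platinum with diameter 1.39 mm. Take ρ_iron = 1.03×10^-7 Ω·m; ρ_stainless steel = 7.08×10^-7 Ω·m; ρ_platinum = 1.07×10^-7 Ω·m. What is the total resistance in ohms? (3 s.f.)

3.80 Ω

Seg 1: A = 0.746 mm² = 7.460e-07 m²
R_1 = (1.03×10^-7)(13.8)/(7.460e-07) = 1.905 Ω
Seg 2: A = πr² = π(9.8900e-04 m)² = 3.073e-06 m²
R_2 = (7.08×10^-7)(6.1)/(3.073e-06) = 1.405 Ω
Seg 3: A = π(d/2)² = π(6.9500e-04 m)² = 1.517e-06 m²
R_3 = (1.07×10^-7)(6.91)/(1.517e-06) = 0.4872 Ω
R_total = R_1 + R_2 + R_3 = 3.80 Ω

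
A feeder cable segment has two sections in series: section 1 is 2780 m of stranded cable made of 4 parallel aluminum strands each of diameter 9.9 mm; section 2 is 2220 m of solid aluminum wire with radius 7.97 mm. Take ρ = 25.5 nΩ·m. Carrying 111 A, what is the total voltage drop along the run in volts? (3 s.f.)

57.0 V

ρ = 25.5 nΩ·m = 2.55×10^-8 Ω·m
Section 1: A_strand = π(4.9500e-03)² = 7.698e-05 m²; R₁ = ρL/(N·A_s) = (2.55×10^-8)(2780)/(4×7.698e-05) = 0.2302 Ω
Section 2: A = πr² = π(7.9700e-03 m)² = 1.996e-04 m²
R₂ = (2.55×10^-8)(2220)/(1.996e-04) = 0.2837 Ω
R = R₁ + R₂ = 0.5139 Ω
V = IR = 111 × 0.5139 = 57.0 V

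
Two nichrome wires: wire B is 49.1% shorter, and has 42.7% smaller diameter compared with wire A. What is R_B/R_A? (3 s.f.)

1.55

R ∝ L/d², so R_B/R_A = (1 − 49.1/100) × (1 − 42.7/100)⁻²
= 0.509 × 3.046 = 1.55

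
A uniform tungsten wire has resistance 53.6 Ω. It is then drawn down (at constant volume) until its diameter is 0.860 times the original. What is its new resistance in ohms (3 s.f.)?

Volume constant ⇒ L' = L/r² with r = 0.86. R' = ρL'/A' = ρ(L/r²)/(πr²d₀²/4) = R/r⁴.
R' = 1.828 × 53.6 = 98.0 Ω

98.0 Ω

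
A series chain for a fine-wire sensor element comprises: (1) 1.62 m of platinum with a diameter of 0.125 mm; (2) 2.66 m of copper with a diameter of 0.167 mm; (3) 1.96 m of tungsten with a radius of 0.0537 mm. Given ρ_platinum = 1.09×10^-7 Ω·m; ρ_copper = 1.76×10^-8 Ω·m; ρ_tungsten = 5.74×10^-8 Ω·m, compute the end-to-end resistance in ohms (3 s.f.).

Seg 1: A = π(d/2)² = π(6.2500e-05 m)² = 1.227e-08 m²
R_1 = (1.09×10^-7)(1.62)/(1.227e-08) = 14.39 Ω
Seg 2: A = π(d/2)² = π(8.3500e-05 m)² = 2.190e-08 m²
R_2 = (1.76×10^-8)(2.66)/(2.190e-08) = 2.137 Ω
Seg 3: A = πr² = π(5.3700e-05 m)² = 9.059e-09 m²
R_3 = (5.74×10^-8)(1.96)/(9.059e-09) = 12.42 Ω
R_total = R_1 + R_2 + R_3 = 28.9 Ω

28.9 Ω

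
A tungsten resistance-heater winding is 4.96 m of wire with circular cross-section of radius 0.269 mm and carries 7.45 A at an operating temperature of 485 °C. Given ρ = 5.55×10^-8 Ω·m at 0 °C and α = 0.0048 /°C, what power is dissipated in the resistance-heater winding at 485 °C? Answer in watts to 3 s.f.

224 W

A = πr² = π(2.6900e-04 m)² = 2.273e-07 m²
R₍0₎ = ρL/A = (5.55×10^-8)(4.96)/(2.273e-07) = 1.211 Ω
R₍485₎ = R₍0₎(1 + αΔT) = 1.211 × (1 + 0.0048×485) = 4.03 Ω
P = I²R = (7.45)² × 4.03 = 224 W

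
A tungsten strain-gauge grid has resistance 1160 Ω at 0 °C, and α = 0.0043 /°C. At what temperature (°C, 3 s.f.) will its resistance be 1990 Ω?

R = R₀(1 + α(T − T₀)) ⇒ T = T₀ + (R/R₀ − 1)/α
T = 0 + (1990/1160 − 1)/0.0043 = 0 + (0.7155)/0.0043 = 166 °C

166 °C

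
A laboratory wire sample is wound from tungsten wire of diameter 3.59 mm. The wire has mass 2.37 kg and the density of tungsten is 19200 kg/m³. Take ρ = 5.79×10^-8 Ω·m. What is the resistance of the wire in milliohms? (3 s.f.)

A = π(d/2)² = π(1.7950e-03 m)² = 1.0122e-05 m²
L = m/(density·A) = 2.37/(19200×1.0122e-05) = 12.19 m
R = ρL/A = (5.79×10^-8)(12.19)/(1.0122e-05) = 69.8 mΩ

69.8 mΩ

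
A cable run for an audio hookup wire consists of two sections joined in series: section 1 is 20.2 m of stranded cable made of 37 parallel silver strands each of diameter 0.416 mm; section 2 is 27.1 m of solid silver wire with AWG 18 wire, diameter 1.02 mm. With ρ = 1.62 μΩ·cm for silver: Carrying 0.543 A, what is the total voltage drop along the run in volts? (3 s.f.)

ρ = 1.62 μΩ·cm = 1.62×10^-8 Ω·m
Section 1: A_strand = π(2.0800e-04)² = 1.359e-07 m²; R₁ = ρL/(N·A_s) = (1.62×10^-8)(20.2)/(37×1.359e-07) = 0.06507 Ω
Section 2: A = π(1.02/2 mm)² = π(5.1000e-04 m)² = 8.171e-07 m²
R₂ = (1.62×10^-8)(27.1)/(8.171e-07) = 0.5373 Ω
R = R₁ + R₂ = 0.6023 Ω
V = IR = 0.543 × 0.6023 = 0.327 V

0.327 V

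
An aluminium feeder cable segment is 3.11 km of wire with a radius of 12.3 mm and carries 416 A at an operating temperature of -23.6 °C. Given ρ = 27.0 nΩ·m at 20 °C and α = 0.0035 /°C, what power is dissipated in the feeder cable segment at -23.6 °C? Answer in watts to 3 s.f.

25900 W

ρ = 27.0 nΩ·m = 2.70×10^-8 Ω·m
A = πr² = π(1.2300e-02 m)² = 4.753e-04 m²
R₍20₎ = ρL/A = (2.70×10^-8)(3110)/(4.753e-04) = 0.1767 Ω
R₍-23.6₎ = R₍20₎(1 + αΔT) = 0.1767 × (1 + 0.0035×-43.6) = 0.1497 Ω
P = I²R = (416)² × 0.1497 = 25900 W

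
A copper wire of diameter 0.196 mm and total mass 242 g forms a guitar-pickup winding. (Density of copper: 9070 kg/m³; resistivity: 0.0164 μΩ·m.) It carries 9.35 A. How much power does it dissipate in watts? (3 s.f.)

ρ = 0.0164 μΩ·m = 1.64×10^-8 Ω·m
A = π(d/2)² = π(9.8000e-05 m)² = 3.0172e-08 m²
L = m/(density·A) = 0.242/(9070×3.0172e-08) = 884.3 m
R = ρL/A = (1.64×10^-8)(884.3)/(3.0172e-08) = 480.7 Ω
P = I²R = (9.35)² × 480.7 = 42000 W

42000 W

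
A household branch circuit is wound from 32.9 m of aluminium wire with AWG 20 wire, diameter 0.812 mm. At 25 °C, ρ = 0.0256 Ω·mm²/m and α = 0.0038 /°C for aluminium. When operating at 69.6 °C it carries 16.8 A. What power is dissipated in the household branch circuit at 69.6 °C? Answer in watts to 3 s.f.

537 W

ρ = 0.0256 Ω·mm²/m = 2.56×10^-8 Ω·m
A = π(0.812/2 mm)² = π(4.0600e-04 m)² = 5.178e-07 m²
R₍25₎ = ρL/A = (2.56×10^-8)(32.9)/(5.178e-07) = 1.626 Ω
R₍69.6₎ = R₍25₎(1 + αΔT) = 1.626 × (1 + 0.0038×44.6) = 1.902 Ω
P = I²R = (16.8)² × 1.902 = 537 W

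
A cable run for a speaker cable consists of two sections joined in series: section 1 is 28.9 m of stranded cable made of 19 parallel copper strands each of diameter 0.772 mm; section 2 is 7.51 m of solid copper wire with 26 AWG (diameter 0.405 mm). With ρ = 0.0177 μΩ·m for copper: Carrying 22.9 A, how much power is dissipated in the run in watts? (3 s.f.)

ρ = 0.0177 μΩ·m = 1.77×10^-8 Ω·m
Section 1: A_strand = π(3.8600e-04)² = 4.681e-07 m²; R₁ = ρL/(N·A_s) = (1.77×10^-8)(28.9)/(19×4.681e-07) = 0.05752 Ω
Section 2: A = π(0.405/2 mm)² = π(2.0250e-04 m)² = 1.288e-07 m²
R₂ = (1.77×10^-8)(7.51)/(1.288e-07) = 1.032 Ω
R = R₁ + R₂ = 1.089 Ω
P = I²R = (22.9)² × 1.089 = 571 W

571 W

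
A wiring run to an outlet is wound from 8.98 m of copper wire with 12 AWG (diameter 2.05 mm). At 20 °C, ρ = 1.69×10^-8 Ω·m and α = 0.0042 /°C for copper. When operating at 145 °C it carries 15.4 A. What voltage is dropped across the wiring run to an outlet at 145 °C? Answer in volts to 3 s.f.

A = π(2.05/2 mm)² = π(1.0250e-03 m)² = 3.301e-06 m²
R₍20₎ = ρL/A = (1.69×10^-8)(8.98)/(3.301e-06) = 0.04598 Ω
R₍145₎ = R₍20₎(1 + αΔT) = 0.04598 × (1 + 0.0042×125) = 0.07012 Ω
V = IR = 15.4 × 0.07012 = 1.08 V

1.08 V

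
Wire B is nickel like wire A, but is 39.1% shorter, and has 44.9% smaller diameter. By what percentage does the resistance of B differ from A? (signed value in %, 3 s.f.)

101%

R ∝ L/d², so R_B/R_A = (1 − 39.1/100) × (1 − 44.9/100)⁻²
= 0.609 × 3.294 = 2.006
(R_B − R_A)/R_A = 2.006 − 1 = 101%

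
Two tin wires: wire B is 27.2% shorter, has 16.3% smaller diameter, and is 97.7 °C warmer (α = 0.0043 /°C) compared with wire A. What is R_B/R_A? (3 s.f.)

1.48

R ∝ ρL/d² with ρ ∝ (1+αΔT), so R_B/R_A = (1 − 27.2/100) × (1 − 16.3/100)⁻² × (1 + 0.0043×97.7)
= 0.728 × 1.427 × 1.42 = 1.48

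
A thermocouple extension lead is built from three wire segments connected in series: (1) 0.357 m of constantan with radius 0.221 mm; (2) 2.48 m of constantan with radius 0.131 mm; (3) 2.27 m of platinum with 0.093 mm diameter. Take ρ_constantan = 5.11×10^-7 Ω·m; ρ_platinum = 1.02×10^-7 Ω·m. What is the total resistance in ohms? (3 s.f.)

58.8 Ω

Seg 1: A = πr² = π(2.2100e-04 m)² = 1.534e-07 m²
R_1 = (5.11×10^-7)(0.357)/(1.534e-07) = 1.189 Ω
Seg 2: A = πr² = π(1.3100e-04 m)² = 5.391e-08 m²
R_2 = (5.11×10^-7)(2.48)/(5.391e-08) = 23.51 Ω
Seg 3: A = π(d/2)² = π(4.6500e-05 m)² = 6.793e-09 m²
R_3 = (1.02×10^-7)(2.27)/(6.793e-09) = 34.09 Ω
R_total = R_1 + R_2 + R_3 = 58.8 Ω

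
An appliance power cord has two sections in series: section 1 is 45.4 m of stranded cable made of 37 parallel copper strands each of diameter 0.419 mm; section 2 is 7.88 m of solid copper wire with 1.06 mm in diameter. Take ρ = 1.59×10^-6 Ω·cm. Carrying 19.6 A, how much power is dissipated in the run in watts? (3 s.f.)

109 W

ρ = 1.59×10^-6 Ω·cm = 1.59×10^-8 Ω·m
Section 1: A_strand = π(2.0950e-04)² = 1.379e-07 m²; R₁ = ρL/(N·A_s) = (1.59×10^-8)(45.4)/(37×1.379e-07) = 0.1415 Ω
Section 2: A = π(d/2)² = π(5.3000e-04 m)² = 8.825e-07 m²
R₂ = (1.59×10^-8)(7.88)/(8.825e-07) = 0.142 Ω
R = R₁ + R₂ = 0.2835 Ω
P = I²R = (19.6)² × 0.2835 = 109 W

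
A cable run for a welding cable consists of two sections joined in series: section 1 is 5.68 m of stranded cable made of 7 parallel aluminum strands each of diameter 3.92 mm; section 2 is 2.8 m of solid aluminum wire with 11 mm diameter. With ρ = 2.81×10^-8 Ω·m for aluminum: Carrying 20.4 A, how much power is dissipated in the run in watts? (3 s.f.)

1.13 W

Section 1: A_strand = π(1.9600e-03)² = 1.207e-05 m²; R₁ = ρL/(N·A_s) = (2.81×10^-8)(5.68)/(7×1.207e-05) = 0.001889 Ω
Section 2: A = π(d/2)² = π(5.5000e-03 m)² = 9.503e-05 m²
R₂ = (2.81×10^-8)(2.8)/(9.503e-05) = 8.279×10^-4 Ω
R = R₁ + R₂ = 0.002717 Ω
P = I²R = (20.4)² × 0.002717 = 1.13 W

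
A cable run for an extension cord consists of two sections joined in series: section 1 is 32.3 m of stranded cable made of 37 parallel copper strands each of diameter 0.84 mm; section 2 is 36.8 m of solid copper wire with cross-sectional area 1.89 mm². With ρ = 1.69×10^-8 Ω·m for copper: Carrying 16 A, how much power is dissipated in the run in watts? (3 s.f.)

91.1 W

Section 1: A_strand = π(4.2000e-04)² = 5.542e-07 m²; R₁ = ρL/(N·A_s) = (1.69×10^-8)(32.3)/(37×5.542e-07) = 0.02662 Ω
Section 2: A = 1.89 mm² = 1.890e-06 m²
R₂ = (1.69×10^-8)(36.8)/(1.890e-06) = 0.3291 Ω
R = R₁ + R₂ = 0.3557 Ω
P = I²R = (16)² × 0.3557 = 91.1 W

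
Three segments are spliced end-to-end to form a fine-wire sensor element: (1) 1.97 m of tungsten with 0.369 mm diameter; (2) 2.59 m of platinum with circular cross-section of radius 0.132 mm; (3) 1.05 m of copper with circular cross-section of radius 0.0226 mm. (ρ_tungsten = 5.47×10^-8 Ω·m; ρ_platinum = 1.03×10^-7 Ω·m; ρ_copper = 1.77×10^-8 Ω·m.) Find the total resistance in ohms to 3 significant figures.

Seg 1: A = π(d/2)² = π(1.8450e-04 m)² = 1.069e-07 m²
R_1 = (5.47×10^-8)(1.97)/(1.069e-07) = 1.008 Ω
Seg 2: A = πr² = π(1.3200e-04 m)² = 5.474e-08 m²
R_2 = (1.03×10^-7)(2.59)/(5.474e-08) = 4.873 Ω
Seg 3: A = πr² = π(2.2600e-05 m)² = 1.605e-09 m²
R_3 = (1.77×10^-8)(1.05)/(1.605e-09) = 11.58 Ω
R_total = R_1 + R_2 + R_3 = 17.5 Ω

17.5 Ω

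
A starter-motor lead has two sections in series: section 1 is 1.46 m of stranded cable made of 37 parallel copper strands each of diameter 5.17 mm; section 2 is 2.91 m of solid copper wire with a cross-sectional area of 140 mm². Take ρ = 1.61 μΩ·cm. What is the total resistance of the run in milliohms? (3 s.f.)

ρ = 1.61 μΩ·cm = 1.61×10^-8 Ω·m
Section 1: A_strand = π(2.5850e-03)² = 2.099e-05 m²; R₁ = ρL/(N·A_s) = (1.61×10^-8)(1.46)/(37×2.099e-05) = 3.026×10^-5 Ω
Section 2: A = 140 mm² = 1.400e-04 m²
R₂ = (1.61×10^-8)(2.91)/(1.400e-04) = 3.347×10^-4 Ω
R = R₁ + R₂ = 0.365 mΩ

0.365 mΩ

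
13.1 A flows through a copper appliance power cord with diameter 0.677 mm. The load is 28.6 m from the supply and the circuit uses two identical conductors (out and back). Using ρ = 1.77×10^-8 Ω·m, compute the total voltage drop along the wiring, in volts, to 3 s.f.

A = π(d/2)² = π(3.3850e-04 m)² = 3.600e-07 m²
Total conductor length (both ways) L = 2 × 28.6 = 57.2 m
R = ρL/A = (1.77×10^-8)(57.2)/(3.600e-07) = 2.813 Ω
V = IR = 13.1 × 2.813 = 36.8 V

36.8 V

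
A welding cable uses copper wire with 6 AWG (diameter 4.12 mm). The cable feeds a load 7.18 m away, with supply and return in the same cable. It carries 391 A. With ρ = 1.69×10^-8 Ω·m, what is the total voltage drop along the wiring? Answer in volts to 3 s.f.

7.12 V

A = π(4.12/2 mm)² = π(2.0600e-03 m)² = 1.333e-05 m²
Total conductor length (both ways) L = 2 × 7.18 = 14.36 m
R = ρL/A = (1.69×10^-8)(14.36)/(1.333e-05) = 0.0182 Ω
V = IR = 391 × 0.0182 = 7.12 V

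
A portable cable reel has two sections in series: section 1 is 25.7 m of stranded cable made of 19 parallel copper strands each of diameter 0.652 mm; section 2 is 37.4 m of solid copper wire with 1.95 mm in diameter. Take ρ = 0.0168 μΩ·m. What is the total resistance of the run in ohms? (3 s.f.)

0.278 Ω

ρ = 0.0168 μΩ·m = 1.68×10^-8 Ω·m
Section 1: A_strand = π(3.2600e-04)² = 3.339e-07 m²; R₁ = ρL/(N·A_s) = (1.68×10^-8)(25.7)/(19×3.339e-07) = 0.06806 Ω
Section 2: A = π(d/2)² = π(9.7500e-04 m)² = 2.986e-06 m²
R₂ = (1.68×10^-8)(37.4)/(2.986e-06) = 0.2104 Ω
R = R₁ + R₂ = 0.278 Ω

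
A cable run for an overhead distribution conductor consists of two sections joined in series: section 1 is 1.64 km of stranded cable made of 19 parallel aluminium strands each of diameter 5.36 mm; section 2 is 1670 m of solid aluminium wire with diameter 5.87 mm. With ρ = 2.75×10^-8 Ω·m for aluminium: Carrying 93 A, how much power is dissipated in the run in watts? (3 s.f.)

15600 W

Section 1: A_strand = π(2.6800e-03)² = 2.256e-05 m²; R₁ = ρL/(N·A_s) = (2.75×10^-8)(1640)/(19×2.256e-05) = 0.1052 Ω
Section 2: A = π(d/2)² = π(2.9350e-03 m)² = 2.706e-05 m²
R₂ = (2.75×10^-8)(1670)/(2.706e-05) = 1.697 Ω
R = R₁ + R₂ = 1.802 Ω
P = I²R = (93)² × 1.802 = 15600 W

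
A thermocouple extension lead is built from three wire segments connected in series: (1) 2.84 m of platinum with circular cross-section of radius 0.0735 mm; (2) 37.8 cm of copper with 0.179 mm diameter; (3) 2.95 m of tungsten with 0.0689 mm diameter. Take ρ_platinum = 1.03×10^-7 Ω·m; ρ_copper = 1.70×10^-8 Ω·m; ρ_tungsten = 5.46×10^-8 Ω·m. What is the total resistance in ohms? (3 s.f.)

60.7 Ω

Seg 1: A = πr² = π(7.3500e-05 m)² = 1.697e-08 m²
R_1 = (1.03×10^-7)(2.84)/(1.697e-08) = 17.24 Ω
Seg 2: A = π(d/2)² = π(8.9500e-05 m)² = 2.516e-08 m²
R_2 = (1.70×10^-8)(0.378)/(2.516e-08) = 0.2554 Ω
Seg 3: A = π(d/2)² = π(3.4450e-05 m)² = 3.728e-09 m²
R_3 = (5.46×10^-8)(2.95)/(3.728e-09) = 43.2 Ω
R_total = R_1 + R_2 + R_3 = 60.7 Ω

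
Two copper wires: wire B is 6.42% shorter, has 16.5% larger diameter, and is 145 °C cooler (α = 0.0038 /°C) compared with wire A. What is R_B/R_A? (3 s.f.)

0.310

R ∝ ρL/d² with ρ ∝ (1+αΔT), so R_B/R_A = (1 − 6.42/100) × (1 + 16.5/100)⁻² × (1 − 0.0038×145)
= 0.9358 × 0.7368 × 0.449 = 0.310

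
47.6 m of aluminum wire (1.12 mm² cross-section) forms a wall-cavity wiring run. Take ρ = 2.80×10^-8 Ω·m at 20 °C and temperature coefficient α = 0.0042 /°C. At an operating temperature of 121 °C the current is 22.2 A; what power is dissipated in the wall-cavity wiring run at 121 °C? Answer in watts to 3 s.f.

835 W

A = 1.12 mm² = 1.120e-06 m²
R₍20₎ = ρL/A = (2.80×10^-8)(47.6)/(1.120e-06) = 1.19 Ω
R₍121₎ = R₍20₎(1 + αΔT) = 1.19 × (1 + 0.0042×101) = 1.695 Ω
P = I²R = (22.2)² × 1.695 = 835 W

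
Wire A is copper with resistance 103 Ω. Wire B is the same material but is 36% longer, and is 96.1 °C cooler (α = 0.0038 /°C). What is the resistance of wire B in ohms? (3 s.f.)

88.9 Ω

R ∝ ρL/d² with ρ ∝ (1+αΔT), so R_B/R_A = (1 + 36/100) × (1 − 0.0038×96.1)
= 1.36 × 0.6348 = 0.8634
R_B = 0.8634 × 103 = 88.9 Ω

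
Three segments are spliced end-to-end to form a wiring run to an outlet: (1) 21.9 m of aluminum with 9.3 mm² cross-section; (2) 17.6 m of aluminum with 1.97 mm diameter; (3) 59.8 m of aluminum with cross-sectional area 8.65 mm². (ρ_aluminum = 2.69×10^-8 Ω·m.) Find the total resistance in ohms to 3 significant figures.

0.405 Ω

Seg 1: A = 9.3 mm² = 9.300e-06 m²
R_1 = (2.69×10^-8)(21.9)/(9.300e-06) = 0.06335 Ω
Seg 2: A = π(d/2)² = π(9.8500e-04 m)² = 3.048e-06 m²
R_2 = (2.69×10^-8)(17.6)/(3.048e-06) = 0.1553 Ω
Seg 3: A = 8.65 mm² = 8.650e-06 m²
R_3 = (2.69×10^-8)(59.8)/(8.650e-06) = 0.186 Ω
R_total = R_1 + R_2 + R_3 = 0.405 Ω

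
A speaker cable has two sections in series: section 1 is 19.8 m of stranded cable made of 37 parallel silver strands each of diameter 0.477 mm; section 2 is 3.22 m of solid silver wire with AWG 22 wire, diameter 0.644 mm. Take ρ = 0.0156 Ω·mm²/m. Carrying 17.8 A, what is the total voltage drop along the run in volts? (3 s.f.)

3.58 V

ρ = 0.0156 Ω·mm²/m = 1.56×10^-8 Ω·m
Section 1: A_strand = π(2.3850e-04)² = 1.787e-07 m²; R₁ = ρL/(N·A_s) = (1.56×10^-8)(19.8)/(37×1.787e-07) = 0.04672 Ω
Section 2: A = π(0.644/2 mm)² = π(3.2200e-04 m)² = 3.257e-07 m²
R₂ = (1.56×10^-8)(3.22)/(3.257e-07) = 0.1542 Ω
R = R₁ + R₂ = 0.2009 Ω
V = IR = 17.8 × 0.2009 = 3.58 V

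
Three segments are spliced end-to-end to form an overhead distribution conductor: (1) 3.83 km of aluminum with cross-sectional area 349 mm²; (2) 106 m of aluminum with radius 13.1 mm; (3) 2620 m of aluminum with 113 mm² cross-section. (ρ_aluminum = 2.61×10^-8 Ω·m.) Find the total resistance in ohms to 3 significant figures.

Seg 1: A = 349 mm² = 3.490e-04 m²
R_1 = (2.61×10^-8)(3830)/(3.490e-04) = 0.2864 Ω
Seg 2: A = πr² = π(1.3100e-02 m)² = 5.391e-04 m²
R_2 = (2.61×10^-8)(106)/(5.391e-04) = 0.005132 Ω
Seg 3: A = 113 mm² = 1.130e-04 m²
R_3 = (2.61×10^-8)(2620)/(1.130e-04) = 0.6052 Ω
R_total = R_1 + R_2 + R_3 = 0.897 Ω

0.897 Ω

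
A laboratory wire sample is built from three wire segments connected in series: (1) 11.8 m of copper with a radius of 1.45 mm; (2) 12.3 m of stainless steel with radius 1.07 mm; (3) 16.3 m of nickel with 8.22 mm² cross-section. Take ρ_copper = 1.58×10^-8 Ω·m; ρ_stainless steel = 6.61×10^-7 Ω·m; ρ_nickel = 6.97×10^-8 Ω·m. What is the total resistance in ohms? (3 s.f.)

2.43 Ω

Seg 1: A = πr² = π(1.4500e-03 m)² = 6.605e-06 m²
R_1 = (1.58×10^-8)(11.8)/(6.605e-06) = 0.02823 Ω
Seg 2: A = πr² = π(1.0700e-03 m)² = 3.597e-06 m²
R_2 = (6.61×10^-7)(12.3)/(3.597e-06) = 2.26 Ω
Seg 3: A = 8.22 mm² = 8.220e-06 m²
R_3 = (6.97×10^-8)(16.3)/(8.220e-06) = 0.1382 Ω
R_total = R_1 + R_2 + R_3 = 2.43 Ω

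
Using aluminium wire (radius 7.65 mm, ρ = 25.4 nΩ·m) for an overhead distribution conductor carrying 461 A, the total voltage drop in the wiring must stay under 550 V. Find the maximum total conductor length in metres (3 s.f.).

8640 m

ρ = 25.4 nΩ·m = 2.54×10^-8 Ω·m
A = πr² = π(7.6500e-03 m)² = 1.839e-04 m²
L_max = V_max·A/(1·ρI) = (550)(1.839e-04)/(2.54×10^-8×461) = 8640 m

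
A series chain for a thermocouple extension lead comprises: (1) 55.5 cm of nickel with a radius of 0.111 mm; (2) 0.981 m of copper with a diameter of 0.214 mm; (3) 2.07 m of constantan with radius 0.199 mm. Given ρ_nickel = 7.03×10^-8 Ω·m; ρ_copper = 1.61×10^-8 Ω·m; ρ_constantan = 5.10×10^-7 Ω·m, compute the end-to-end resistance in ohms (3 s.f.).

9.93 Ω

Seg 1: A = πr² = π(1.1100e-04 m)² = 3.871e-08 m²
R_1 = (7.03×10^-8)(0.555)/(3.871e-08) = 1.008 Ω
Seg 2: A = π(d/2)² = π(1.0700e-04 m)² = 3.597e-08 m²
R_2 = (1.61×10^-8)(0.981)/(3.597e-08) = 0.4391 Ω
Seg 3: A = πr² = π(1.9900e-04 m)² = 1.244e-07 m²
R_3 = (5.10×10^-7)(2.07)/(1.244e-07) = 8.486 Ω
R_total = R_1 + R_2 + R_3 = 9.93 Ω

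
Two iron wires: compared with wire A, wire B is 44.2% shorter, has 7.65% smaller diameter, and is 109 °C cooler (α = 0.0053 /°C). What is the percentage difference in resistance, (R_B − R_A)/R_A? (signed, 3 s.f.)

-72.4%

R ∝ ρL/d² with ρ ∝ (1+αΔT), so R_B/R_A = (1 − 44.2/100) × (1 − 7.65/100)⁻² × (1 − 0.0053×109)
= 0.558 × 1.173 × 0.4223 = 0.2763
(R_B − R_A)/R_A = 0.2763 − 1 = -72.4%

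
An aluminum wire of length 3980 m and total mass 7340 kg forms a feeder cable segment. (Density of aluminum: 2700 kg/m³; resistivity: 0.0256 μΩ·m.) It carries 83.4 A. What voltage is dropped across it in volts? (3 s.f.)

12.4 V

ρ = 0.0256 μΩ·m = 2.56×10^-8 Ω·m
A = m/(density·L) = 7340/(2700×3980) = 6.8304e-04 m²
R = ρL/A = (2.56×10^-8)(3980)/(6.8304e-04) = 0.1492 Ω
V = IR = 83.4 × 0.1492 = 12.4 V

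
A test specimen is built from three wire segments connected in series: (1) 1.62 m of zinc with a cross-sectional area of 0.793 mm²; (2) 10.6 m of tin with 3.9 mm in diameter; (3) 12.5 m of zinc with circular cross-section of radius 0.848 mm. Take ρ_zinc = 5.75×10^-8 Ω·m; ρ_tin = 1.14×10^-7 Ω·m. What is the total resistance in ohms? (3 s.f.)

0.537 Ω

Seg 1: A = 0.793 mm² = 7.930e-07 m²
R_1 = (5.75×10^-8)(1.62)/(7.930e-07) = 0.1175 Ω
Seg 2: A = π(d/2)² = π(1.9500e-03 m)² = 1.195e-05 m²
R_2 = (1.14×10^-7)(10.6)/(1.195e-05) = 0.1012 Ω
Seg 3: A = πr² = π(8.4800e-04 m)² = 2.259e-06 m²
R_3 = (5.75×10^-8)(12.5)/(2.259e-06) = 0.3182 Ω
R_total = R_1 + R_2 + R_3 = 0.537 Ω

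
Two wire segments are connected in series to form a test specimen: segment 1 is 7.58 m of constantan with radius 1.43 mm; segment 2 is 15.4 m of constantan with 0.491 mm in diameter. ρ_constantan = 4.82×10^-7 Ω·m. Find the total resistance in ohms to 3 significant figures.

39.8 Ω

Segment 1: A = πr² = π(1.4300e-03 m)² = 6.424e-06 m²
R₁ = ρL/A = (4.82×10^-7)(7.58)/(6.424e-06) = 0.5687 Ω
Segment 2: A = π(d/2)² = π(2.4550e-04 m)² = 1.893e-07 m²
R₂ = (4.82×10^-7)(15.4)/(1.893e-07) = 39.2 Ω
R = R₁ + R₂ = 39.8 Ω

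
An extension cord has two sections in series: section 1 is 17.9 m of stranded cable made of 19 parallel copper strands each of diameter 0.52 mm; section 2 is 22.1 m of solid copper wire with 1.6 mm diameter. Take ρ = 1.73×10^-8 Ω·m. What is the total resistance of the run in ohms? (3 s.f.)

0.267 Ω

Section 1: A_strand = π(2.6000e-04)² = 2.124e-07 m²; R₁ = ρL/(N·A_s) = (1.73×10^-8)(17.9)/(19×2.124e-07) = 0.07674 Ω
Section 2: A = π(d/2)² = π(8.0000e-04 m)² = 2.011e-06 m²
R₂ = (1.73×10^-8)(22.1)/(2.011e-06) = 0.1902 Ω
R = R₁ + R₂ = 0.267 Ω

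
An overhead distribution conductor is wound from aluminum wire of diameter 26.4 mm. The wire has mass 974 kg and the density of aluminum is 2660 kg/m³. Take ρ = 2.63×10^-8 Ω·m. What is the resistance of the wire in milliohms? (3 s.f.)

A = π(d/2)² = π(1.3200e-02 m)² = 5.4739e-04 m²
L = m/(density·A) = 974/(2660×5.4739e-04) = 668.9 m
R = ρL/A = (2.63×10^-8)(668.9)/(5.4739e-04) = 32.1 mΩ

32.1 mΩ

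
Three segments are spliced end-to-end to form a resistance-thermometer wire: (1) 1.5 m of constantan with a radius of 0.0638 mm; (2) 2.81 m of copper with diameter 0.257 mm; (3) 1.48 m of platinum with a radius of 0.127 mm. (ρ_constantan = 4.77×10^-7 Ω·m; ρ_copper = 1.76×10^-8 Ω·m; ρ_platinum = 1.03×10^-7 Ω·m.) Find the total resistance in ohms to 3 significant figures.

Seg 1: A = πr² = π(6.3800e-05 m)² = 1.279e-08 m²
R_1 = (4.77×10^-7)(1.5)/(1.279e-08) = 55.95 Ω
Seg 2: A = π(d/2)² = π(1.2850e-04 m)² = 5.187e-08 m²
R_2 = (1.76×10^-8)(2.81)/(5.187e-08) = 0.9534 Ω
Seg 3: A = πr² = π(1.2700e-04 m)² = 5.067e-08 m²
R_3 = (1.03×10^-7)(1.48)/(5.067e-08) = 3.008 Ω
R_total = R_1 + R_2 + R_3 = 59.9 Ω

59.9 Ω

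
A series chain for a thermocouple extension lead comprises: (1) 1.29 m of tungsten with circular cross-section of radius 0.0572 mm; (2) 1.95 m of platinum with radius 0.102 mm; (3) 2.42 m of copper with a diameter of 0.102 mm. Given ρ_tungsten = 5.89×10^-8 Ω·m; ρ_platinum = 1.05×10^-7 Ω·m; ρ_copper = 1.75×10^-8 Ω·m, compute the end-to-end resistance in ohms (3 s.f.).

Seg 1: A = πr² = π(5.7200e-05 m)² = 1.028e-08 m²
R_1 = (5.89×10^-8)(1.29)/(1.028e-08) = 7.392 Ω
Seg 2: A = πr² = π(1.0200e-04 m)² = 3.269e-08 m²
R_2 = (1.05×10^-7)(1.95)/(3.269e-08) = 6.264 Ω
Seg 3: A = π(d/2)² = π(5.1000e-05 m)² = 8.171e-09 m²
R_3 = (1.75×10^-8)(2.42)/(8.171e-09) = 5.183 Ω
R_total = R_1 + R_2 + R_3 = 18.8 Ω

18.8 Ω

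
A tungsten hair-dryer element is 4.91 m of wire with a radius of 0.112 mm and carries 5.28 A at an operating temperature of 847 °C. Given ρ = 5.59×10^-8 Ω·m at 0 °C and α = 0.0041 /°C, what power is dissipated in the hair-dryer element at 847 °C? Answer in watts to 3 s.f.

A = πr² = π(1.1200e-04 m)² = 3.941e-08 m²
R₍0₎ = ρL/A = (5.59×10^-8)(4.91)/(3.941e-08) = 6.965 Ω
R₍847₎ = R₍0₎(1 + αΔT) = 6.965 × (1 + 0.0041×847) = 31.15 Ω
P = I²R = (5.28)² × 31.15 = 868 W

868 W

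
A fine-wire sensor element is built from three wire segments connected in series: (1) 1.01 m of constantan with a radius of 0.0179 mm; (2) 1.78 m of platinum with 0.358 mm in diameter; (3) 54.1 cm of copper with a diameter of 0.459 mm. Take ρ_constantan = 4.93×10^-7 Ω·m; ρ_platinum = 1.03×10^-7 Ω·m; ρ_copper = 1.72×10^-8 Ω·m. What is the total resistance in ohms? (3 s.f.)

497 Ω

Seg 1: A = πr² = π(1.7900e-05 m)² = 1.007e-09 m²
R_1 = (4.93×10^-7)(1.01)/(1.007e-09) = 494.7 Ω
Seg 2: A = π(d/2)² = π(1.7900e-04 m)² = 1.007e-07 m²
R_2 = (1.03×10^-7)(1.78)/(1.007e-07) = 1.821 Ω
Seg 3: A = π(d/2)² = π(2.2950e-04 m)² = 1.655e-07 m²
R_3 = (1.72×10^-8)(0.541)/(1.655e-07) = 0.05624 Ω
R_total = R_1 + R_2 + R_3 = 497 Ω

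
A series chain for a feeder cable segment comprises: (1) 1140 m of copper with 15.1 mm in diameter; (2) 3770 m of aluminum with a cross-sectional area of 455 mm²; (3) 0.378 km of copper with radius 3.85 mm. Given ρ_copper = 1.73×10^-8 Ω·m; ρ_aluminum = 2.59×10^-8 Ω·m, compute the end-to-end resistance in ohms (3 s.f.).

0.465 Ω

Seg 1: A = π(d/2)² = π(7.5500e-03 m)² = 1.791e-04 m²
R_1 = (1.73×10^-8)(1140)/(1.791e-04) = 0.1101 Ω
Seg 2: A = 455 mm² = 4.550e-04 m²
R_2 = (2.59×10^-8)(3770)/(4.550e-04) = 0.2146 Ω
Seg 3: A = πr² = π(3.8500e-03 m)² = 4.657e-05 m²
R_3 = (1.73×10^-8)(378)/(4.657e-05) = 0.1404 Ω
R_total = R_1 + R_2 + R_3 = 0.465 Ω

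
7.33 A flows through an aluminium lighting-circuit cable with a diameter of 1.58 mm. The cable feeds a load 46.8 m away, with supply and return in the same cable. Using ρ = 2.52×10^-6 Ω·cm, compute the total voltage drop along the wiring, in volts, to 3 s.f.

8.82 V

ρ = 2.52×10^-6 Ω·cm = 2.52×10^-8 Ω·m
A = π(d/2)² = π(7.9000e-04 m)² = 1.961e-06 m²
Total conductor length (both ways) L = 2 × 46.8 = 93.6 m
R = ρL/A = (2.52×10^-8)(93.6)/(1.961e-06) = 1.203 Ω
V = IR = 7.33 × 1.203 = 8.82 V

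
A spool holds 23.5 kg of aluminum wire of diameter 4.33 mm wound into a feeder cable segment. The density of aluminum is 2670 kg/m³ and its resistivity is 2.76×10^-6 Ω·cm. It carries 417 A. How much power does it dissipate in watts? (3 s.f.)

1.95×10^5 W

ρ = 2.76×10^-6 Ω·cm = 2.76×10^-8 Ω·m
A = π(d/2)² = π(2.1650e-03 m)² = 1.4725e-05 m²
L = m/(density·A) = 23.5/(2670×1.4725e-05) = 597.7 m
R = ρL/A = (2.76×10^-8)(597.7)/(1.4725e-05) = 1.12 Ω
P = I²R = (417)² × 1.12 = 1.95×10^5 W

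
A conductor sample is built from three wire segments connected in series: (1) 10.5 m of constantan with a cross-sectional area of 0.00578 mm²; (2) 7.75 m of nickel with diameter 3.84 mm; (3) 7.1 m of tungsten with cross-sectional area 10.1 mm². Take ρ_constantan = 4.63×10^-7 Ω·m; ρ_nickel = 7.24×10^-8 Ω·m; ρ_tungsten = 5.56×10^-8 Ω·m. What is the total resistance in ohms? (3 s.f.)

841 Ω

Seg 1: A = 0.00578 mm² = 5.780e-09 m²
R_1 = (4.63×10^-7)(10.5)/(5.780e-09) = 841.1 Ω
Seg 2: A = π(d/2)² = π(1.9200e-03 m)² = 1.158e-05 m²
R_2 = (7.24×10^-8)(7.75)/(1.158e-05) = 0.04845 Ω
Seg 3: A = 10.1 mm² = 1.010e-05 m²
R_3 = (5.56×10^-8)(7.1)/(1.010e-05) = 0.03909 Ω
R_total = R_1 + R_2 + R_3 = 841 Ω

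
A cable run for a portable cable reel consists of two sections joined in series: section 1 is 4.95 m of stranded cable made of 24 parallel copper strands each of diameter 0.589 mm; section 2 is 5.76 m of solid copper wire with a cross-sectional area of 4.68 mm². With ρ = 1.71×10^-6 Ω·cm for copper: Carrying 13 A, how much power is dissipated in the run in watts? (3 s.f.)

5.74 W

ρ = 1.71×10^-6 Ω·cm = 1.71×10^-8 Ω·m
Section 1: A_strand = π(2.9450e-04)² = 2.725e-07 m²; R₁ = ρL/(N·A_s) = (1.71×10^-8)(4.95)/(24×2.725e-07) = 0.01294 Ω
Section 2: A = 4.68 mm² = 4.680e-06 m²
R₂ = (1.71×10^-8)(5.76)/(4.680e-06) = 0.02105 Ω
R = R₁ + R₂ = 0.03399 Ω
P = I²R = (13)² × 0.03399 = 5.74 W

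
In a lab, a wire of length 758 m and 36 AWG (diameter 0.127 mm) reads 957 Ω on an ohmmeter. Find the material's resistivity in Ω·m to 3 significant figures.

1.60×10^-8 Ω·m

A = π(0.127/2 mm)² = π(6.3500e-05 m)² = 1.267e-08 m²
ρ = RA/L = (957)(1.267e-08)/(758) = 1.60×10^-8 Ω·m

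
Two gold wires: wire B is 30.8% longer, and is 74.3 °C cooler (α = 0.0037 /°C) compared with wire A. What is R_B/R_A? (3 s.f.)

R ∝ ρL/d² with ρ ∝ (1+αΔT), so R_B/R_A = (1 + 30.8/100) × (1 − 0.0037×74.3)
= 1.308 × 0.7251 = 0.948

0.948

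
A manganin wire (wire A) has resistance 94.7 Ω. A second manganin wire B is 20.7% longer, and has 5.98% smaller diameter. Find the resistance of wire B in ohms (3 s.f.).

129 Ω

R ∝ L/d², so R_B/R_A = (1 + 20.7/100) × (1 − 5.98/100)⁻²
= 1.207 × 1.131 = 1.365
R_B = 1.365 × 94.7 = 129 Ω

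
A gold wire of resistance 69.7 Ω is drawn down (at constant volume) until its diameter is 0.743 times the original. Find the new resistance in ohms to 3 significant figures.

229 Ω

Volume constant ⇒ L' = L/r² with r = 0.743. R' = ρL'/A' = ρ(L/r²)/(πr²d₀²/4) = R/r⁴.
R' = 3.281 × 69.7 = 229 Ω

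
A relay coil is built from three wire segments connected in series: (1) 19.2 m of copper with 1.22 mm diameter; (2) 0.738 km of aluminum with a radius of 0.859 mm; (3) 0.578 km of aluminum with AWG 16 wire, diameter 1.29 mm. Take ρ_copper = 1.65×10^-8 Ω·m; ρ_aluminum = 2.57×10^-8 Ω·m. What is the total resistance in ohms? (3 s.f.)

Seg 1: A = π(d/2)² = π(6.1000e-04 m)² = 1.169e-06 m²
R_1 = (1.65×10^-8)(19.2)/(1.169e-06) = 0.271 Ω
Seg 2: A = πr² = π(8.5900e-04 m)² = 2.318e-06 m²
R_2 = (2.57×10^-8)(738)/(2.318e-06) = 8.182 Ω
Seg 3: A = π(1.29/2 mm)² = π(6.4500e-04 m)² = 1.307e-06 m²
R_3 = (2.57×10^-8)(578)/(1.307e-06) = 11.37 Ω
R_total = R_1 + R_2 + R_3 = 19.8 Ω

19.8 Ω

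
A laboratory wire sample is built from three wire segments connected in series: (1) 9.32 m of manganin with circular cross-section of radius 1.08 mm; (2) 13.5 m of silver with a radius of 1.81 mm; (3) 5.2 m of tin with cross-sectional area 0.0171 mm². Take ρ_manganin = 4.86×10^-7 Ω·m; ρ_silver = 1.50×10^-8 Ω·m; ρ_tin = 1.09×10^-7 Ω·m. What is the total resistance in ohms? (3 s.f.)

34.4 Ω

Seg 1: A = πr² = π(1.0800e-03 m)² = 3.664e-06 m²
R_1 = (4.86×10^-7)(9.32)/(3.664e-06) = 1.236 Ω
Seg 2: A = πr² = π(1.8100e-03 m)² = 1.029e-05 m²
R_2 = (1.50×10^-8)(13.5)/(1.029e-05) = 0.01968 Ω
Seg 3: A = 0.0171 mm² = 1.710e-08 m²
R_3 = (1.09×10^-7)(5.2)/(1.710e-08) = 33.15 Ω
R_total = R_1 + R_2 + R_3 = 34.4 Ω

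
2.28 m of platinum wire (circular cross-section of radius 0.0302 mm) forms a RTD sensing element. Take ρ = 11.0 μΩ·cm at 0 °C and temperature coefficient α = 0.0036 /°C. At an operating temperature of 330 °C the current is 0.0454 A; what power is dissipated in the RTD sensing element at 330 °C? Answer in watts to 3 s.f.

ρ = 11.0 μΩ·cm = 1.10×10^-7 Ω·m
A = πr² = π(3.0200e-05 m)² = 2.865e-09 m²
R₍0₎ = ρL/A = (1.10×10^-7)(2.28)/(2.865e-09) = 87.53 Ω
R₍330₎ = R₍0₎(1 + αΔT) = 87.53 × (1 + 0.0036×330) = 191.5 Ω
P = I²R = (0.0454)² × 191.5 = 0.395 W

0.395 W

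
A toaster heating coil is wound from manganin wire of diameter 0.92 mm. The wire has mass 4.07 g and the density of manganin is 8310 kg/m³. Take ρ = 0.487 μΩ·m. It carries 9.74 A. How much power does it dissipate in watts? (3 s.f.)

ρ = 0.487 μΩ·m = 4.87×10^-7 Ω·m
A = π(d/2)² = π(4.6000e-04 m)² = 6.6476e-07 m²
L = m/(density·A) = 0.00407/(8310×6.6476e-07) = 0.7368 m
R = ρL/A = (4.87×10^-7)(0.7368)/(6.6476e-07) = 0.5397 Ω
P = I²R = (9.74)² × 0.5397 = 51.2 W

51.2 W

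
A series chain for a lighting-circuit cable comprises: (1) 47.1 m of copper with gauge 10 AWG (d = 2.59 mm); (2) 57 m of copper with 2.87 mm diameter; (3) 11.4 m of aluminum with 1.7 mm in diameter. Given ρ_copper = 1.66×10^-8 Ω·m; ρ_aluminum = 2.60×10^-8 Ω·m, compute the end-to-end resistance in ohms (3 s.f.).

Seg 1: A = π(2.59/2 mm)² = π(1.2950e-03 m)² = 5.269e-06 m²
R_1 = (1.66×10^-8)(47.1)/(5.269e-06) = 0.1484 Ω
Seg 2: A = π(d/2)² = π(1.4350e-03 m)² = 6.469e-06 m²
R_2 = (1.66×10^-8)(57)/(6.469e-06) = 0.1463 Ω
Seg 3: A = π(d/2)² = π(8.5000e-04 m)² = 2.270e-06 m²
R_3 = (2.60×10^-8)(11.4)/(2.270e-06) = 0.1306 Ω
R_total = R_1 + R_2 + R_3 = 0.425 Ω

0.425 Ω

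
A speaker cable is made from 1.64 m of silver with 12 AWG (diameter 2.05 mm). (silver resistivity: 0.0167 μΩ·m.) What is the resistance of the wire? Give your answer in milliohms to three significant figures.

ρ = 0.0167 μΩ·m = 1.67×10^-8 Ω·m
A = π(2.05/2 mm)² = π(1.0250e-03 m)² = 3.301e-06 m²
R = ρL/A = (1.67×10^-8)(1.64 m)/(3.301e-06 m²) = 8.30 mΩ

8.30 mΩ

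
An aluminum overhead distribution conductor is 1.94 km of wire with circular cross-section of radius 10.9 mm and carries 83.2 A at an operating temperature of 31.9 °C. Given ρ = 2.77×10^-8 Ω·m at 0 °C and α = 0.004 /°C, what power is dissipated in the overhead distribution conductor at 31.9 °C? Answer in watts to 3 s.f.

1120 W

A = πr² = π(1.0900e-02 m)² = 3.733e-04 m²
R₍0₎ = ρL/A = (2.77×10^-8)(1940)/(3.733e-04) = 0.144 Ω
R₍31.9₎ = R₍0₎(1 + αΔT) = 0.144 × (1 + 0.004×31.9) = 0.1623 Ω
P = I²R = (83.2)² × 0.1623 = 1120 W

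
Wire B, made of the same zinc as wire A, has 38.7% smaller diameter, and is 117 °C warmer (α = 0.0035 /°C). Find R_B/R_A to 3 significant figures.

3.75

R ∝ ρL/d² with ρ ∝ (1+αΔT), so R_B/R_A = (1 − 38.7/100)⁻² × (1 + 0.0035×117)
= 2.661 × 1.409 = 3.75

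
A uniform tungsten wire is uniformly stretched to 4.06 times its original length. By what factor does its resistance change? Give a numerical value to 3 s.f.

16.5

Volume constant ⇒ A' = A/k with k = 4.06. R' = ρ(kL)/(A/k) = k²R.
Factor = 16.5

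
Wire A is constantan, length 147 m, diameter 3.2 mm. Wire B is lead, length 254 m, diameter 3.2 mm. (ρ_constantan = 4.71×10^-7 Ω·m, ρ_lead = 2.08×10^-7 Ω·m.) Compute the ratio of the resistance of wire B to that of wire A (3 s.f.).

0.763

R ∝ ρL/d², so R_B/R_A = (ρ_B/ρ_A) × (L_B/L_A)
= (2.08×10^-7/4.71×10^-7) × (254/147) = 0.763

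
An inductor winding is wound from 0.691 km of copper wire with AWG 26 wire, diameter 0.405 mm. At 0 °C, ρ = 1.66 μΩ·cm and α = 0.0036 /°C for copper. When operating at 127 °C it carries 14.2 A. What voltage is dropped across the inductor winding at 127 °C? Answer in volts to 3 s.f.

ρ = 1.66 μΩ·cm = 1.66×10^-8 Ω·m
A = π(0.405/2 mm)² = π(2.0250e-04 m)² = 1.288e-07 m²
R₍0₎ = ρL/A = (1.66×10^-8)(691)/(1.288e-07) = 89.04 Ω
R₍127₎ = R₍0₎(1 + αΔT) = 89.04 × (1 + 0.0036×127) = 129.7 Ω
V = IR = 14.2 × 129.7 = 1840 V

1840 V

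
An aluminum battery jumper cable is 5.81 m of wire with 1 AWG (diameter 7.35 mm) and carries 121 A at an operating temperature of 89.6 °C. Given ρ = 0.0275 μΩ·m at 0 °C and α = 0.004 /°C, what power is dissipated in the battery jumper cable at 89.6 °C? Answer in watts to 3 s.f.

74.9 W

ρ = 0.0275 μΩ·m = 2.75×10^-8 Ω·m
A = π(7.35/2 mm)² = π(3.6750e-03 m)² = 4.243e-05 m²
R₍0₎ = ρL/A = (2.75×10^-8)(5.81)/(4.243e-05) = 0.003766 Ω
R₍89.6₎ = R₍0₎(1 + αΔT) = 0.003766 × (1 + 0.004×89.6) = 0.005115 Ω
P = I²R = (121)² × 0.005115 = 74.9 W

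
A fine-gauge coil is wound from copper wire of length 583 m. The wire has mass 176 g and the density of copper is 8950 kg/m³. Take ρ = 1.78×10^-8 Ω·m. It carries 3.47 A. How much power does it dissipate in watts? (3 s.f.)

3700 W

A = m/(density·L) = 0.176/(8950×583) = 3.3730e-08 m²
R = ρL/A = (1.78×10^-8)(583)/(3.3730e-08) = 307.7 Ω
P = I²R = (3.47)² × 307.7 = 3700 W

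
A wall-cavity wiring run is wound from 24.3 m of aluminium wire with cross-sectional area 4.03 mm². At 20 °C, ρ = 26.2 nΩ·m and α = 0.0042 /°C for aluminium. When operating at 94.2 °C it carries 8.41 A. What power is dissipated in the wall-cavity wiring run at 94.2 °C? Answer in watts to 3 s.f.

14.7 W

ρ = 26.2 nΩ·m = 2.62×10^-8 Ω·m
A = 4.03 mm² = 4.030e-06 m²
R₍20₎ = ρL/A = (2.62×10^-8)(24.3)/(4.030e-06) = 0.158 Ω
R₍94.2₎ = R₍20₎(1 + αΔT) = 0.158 × (1 + 0.0042×74.2) = 0.2072 Ω
P = I²R = (8.41)² × 0.2072 = 14.7 W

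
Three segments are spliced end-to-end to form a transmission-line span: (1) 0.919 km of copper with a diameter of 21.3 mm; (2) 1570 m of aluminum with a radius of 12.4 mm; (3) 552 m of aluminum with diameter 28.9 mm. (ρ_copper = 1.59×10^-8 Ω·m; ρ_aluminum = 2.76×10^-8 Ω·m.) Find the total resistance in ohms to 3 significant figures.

Seg 1: A = π(d/2)² = π(1.0650e-02 m)² = 3.563e-04 m²
R_1 = (1.59×10^-8)(919)/(3.563e-04) = 0.04101 Ω
Seg 2: A = πr² = π(1.2400e-02 m)² = 4.831e-04 m²
R_2 = (2.76×10^-8)(1570)/(4.831e-04) = 0.0897 Ω
Seg 3: A = π(d/2)² = π(1.4450e-02 m)² = 6.560e-04 m²
R_3 = (2.76×10^-8)(552)/(6.560e-04) = 0.02323 Ω
R_total = R_1 + R_2 + R_3 = 0.154 Ω

0.154 Ω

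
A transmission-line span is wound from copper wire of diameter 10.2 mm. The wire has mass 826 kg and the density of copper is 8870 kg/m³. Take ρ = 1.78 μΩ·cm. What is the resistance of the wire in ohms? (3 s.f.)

0.248 Ω

ρ = 1.78 μΩ·cm = 1.78×10^-8 Ω·m
A = π(d/2)² = π(5.1000e-03 m)² = 8.1713e-05 m²
L = m/(density·A) = 826/(8870×8.1713e-05) = 1140 m
R = ρL/A = (1.78×10^-8)(1140)/(8.1713e-05) = 0.248 Ω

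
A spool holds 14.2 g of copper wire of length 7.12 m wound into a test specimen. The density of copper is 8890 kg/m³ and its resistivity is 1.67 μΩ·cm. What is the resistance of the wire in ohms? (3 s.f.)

ρ = 1.67 μΩ·cm = 1.67×10^-8 Ω·m
A = m/(density·L) = 0.0142/(8890×7.12) = 2.2434e-07 m²
R = ρL/A = (1.67×10^-8)(7.12)/(2.2434e-07) = 0.530 Ω

0.530 Ω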